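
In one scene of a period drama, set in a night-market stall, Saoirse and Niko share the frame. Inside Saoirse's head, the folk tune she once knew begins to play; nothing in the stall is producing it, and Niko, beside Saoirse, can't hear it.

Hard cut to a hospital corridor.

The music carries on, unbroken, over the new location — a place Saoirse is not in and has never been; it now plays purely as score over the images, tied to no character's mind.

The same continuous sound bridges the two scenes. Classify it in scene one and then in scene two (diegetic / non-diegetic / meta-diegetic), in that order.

Scene one: the music exists only inside Saoirse's mind; Niko can't hear it → meta-diegetic.
Scene two: it's detached from Saoirse entirely and plays over unrelated images with no in-world source — conventional underscore → non-diegetic.

meta-diegetic, non-diegetic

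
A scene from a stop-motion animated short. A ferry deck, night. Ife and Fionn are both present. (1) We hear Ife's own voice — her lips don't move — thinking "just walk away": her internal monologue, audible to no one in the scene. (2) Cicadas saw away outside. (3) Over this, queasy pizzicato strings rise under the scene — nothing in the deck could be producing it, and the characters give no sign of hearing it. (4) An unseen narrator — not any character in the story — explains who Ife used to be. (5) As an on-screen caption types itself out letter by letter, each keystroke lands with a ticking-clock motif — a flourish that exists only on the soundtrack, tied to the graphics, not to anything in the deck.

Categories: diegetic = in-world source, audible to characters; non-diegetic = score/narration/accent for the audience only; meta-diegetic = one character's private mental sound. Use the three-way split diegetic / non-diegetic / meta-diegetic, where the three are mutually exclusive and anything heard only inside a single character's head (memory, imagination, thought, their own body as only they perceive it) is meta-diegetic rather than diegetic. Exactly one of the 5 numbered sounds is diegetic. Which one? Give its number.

2

(1) internal monologue — inside Ife's mind, not spoken into the scene → meta-diegetic.
(2) is diegetic: ambient/room sound belonging to the story's physical space.
Sound (3): it has no source in the story world and no character can hear it — it's underscore, so non-diegetic.
Sound (4): commentary laid over the scene from outside the fiction, so non-diegetic.
Sound (5): sound married to a title/caption — outside the diegesis by definition, so non-diegetic.
Only (2) is diegetic.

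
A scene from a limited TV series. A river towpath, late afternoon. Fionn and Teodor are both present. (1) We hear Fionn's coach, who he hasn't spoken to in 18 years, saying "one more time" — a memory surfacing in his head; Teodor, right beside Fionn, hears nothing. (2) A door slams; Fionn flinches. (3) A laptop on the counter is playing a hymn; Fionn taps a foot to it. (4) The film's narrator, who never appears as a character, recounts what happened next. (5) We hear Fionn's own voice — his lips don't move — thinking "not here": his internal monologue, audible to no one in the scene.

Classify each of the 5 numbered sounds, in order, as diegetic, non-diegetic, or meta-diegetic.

(1) the voice is a memory playing only inside Fionn's mind; Teodor can't hear it → meta-diegetic.
(2) an in-world source (a door); characters could hear it → diegetic.
(3) is diegetic: a laptop is a physical source in the scene and Fionn reacts to it.
(4) the narrator exists outside the story world, addressing only the audience → non-diegetic.
Sound (5): it's Fionn's unspoken thought, heard only by the audience via his subjectivity, so meta-diegetic.

meta-diegetic, diegetic, diegetic, non-diegetic, meta-diegetic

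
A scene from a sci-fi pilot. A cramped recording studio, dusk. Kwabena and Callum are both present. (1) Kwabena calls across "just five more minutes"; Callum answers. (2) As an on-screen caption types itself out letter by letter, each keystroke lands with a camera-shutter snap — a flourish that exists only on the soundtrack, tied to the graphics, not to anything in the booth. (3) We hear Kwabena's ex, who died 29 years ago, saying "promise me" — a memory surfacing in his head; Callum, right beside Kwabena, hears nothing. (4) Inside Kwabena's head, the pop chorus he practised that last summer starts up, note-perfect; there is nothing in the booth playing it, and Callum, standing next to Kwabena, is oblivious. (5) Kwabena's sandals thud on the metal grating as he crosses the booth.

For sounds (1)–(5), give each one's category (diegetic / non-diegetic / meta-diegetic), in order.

(1) on-screen dialogue — Kwabena speaks and Callum is there to hear → diegetic.
(2) the caption isn't part of the story world, so neither is the sound tied to it → non-diegetic.
Sound (3): the voice is a memory playing only inside Kwabena's mind; Callum can't hear it, so meta-diegetic.
(4) is meta-diegetic: the music is a memory playing inside Kwabena's mind alone; no real-world source, Callum can't hear it.
(5) Kwabena's footsteps are produced in the story world → diegetic.

diegetic, non-diegetic, meta-diegetic, meta-diegetic, diegetic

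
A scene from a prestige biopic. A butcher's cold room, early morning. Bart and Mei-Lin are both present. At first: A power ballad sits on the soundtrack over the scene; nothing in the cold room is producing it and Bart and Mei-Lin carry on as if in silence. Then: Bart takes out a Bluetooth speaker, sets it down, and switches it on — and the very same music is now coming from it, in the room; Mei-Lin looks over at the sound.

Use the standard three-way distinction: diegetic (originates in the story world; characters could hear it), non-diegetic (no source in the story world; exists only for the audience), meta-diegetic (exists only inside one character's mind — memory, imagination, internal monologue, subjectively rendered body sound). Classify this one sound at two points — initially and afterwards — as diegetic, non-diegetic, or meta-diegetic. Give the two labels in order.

Initially: no in-world source exists and no character can hear it — underscore → non-diegetic.
Afterwards: a Bluetooth speaker is now a real source in the story world and the characters hear it → diegetic.

non-diegetic, diegetic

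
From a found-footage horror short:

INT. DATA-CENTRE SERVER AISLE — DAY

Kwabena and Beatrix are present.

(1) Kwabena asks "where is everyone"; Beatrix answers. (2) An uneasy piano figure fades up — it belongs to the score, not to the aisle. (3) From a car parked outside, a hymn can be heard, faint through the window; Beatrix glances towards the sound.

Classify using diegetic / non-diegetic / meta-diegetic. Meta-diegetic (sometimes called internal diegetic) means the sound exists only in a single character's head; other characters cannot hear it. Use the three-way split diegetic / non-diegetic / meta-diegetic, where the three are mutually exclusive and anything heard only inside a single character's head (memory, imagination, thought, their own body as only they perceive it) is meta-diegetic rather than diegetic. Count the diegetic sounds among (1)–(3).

Sound (1): on-screen dialogue — Kwabena speaks and Beatrix is there to hear, so diegetic.
(2) is non-diegetic: it has no source in the story world and no character can hear it — it's underscore.
(3) it's coming from a car parked outside — a location within the story world — and Beatrix reacts → diegetic.
Diegetic: (1), (3) — that's 2.

2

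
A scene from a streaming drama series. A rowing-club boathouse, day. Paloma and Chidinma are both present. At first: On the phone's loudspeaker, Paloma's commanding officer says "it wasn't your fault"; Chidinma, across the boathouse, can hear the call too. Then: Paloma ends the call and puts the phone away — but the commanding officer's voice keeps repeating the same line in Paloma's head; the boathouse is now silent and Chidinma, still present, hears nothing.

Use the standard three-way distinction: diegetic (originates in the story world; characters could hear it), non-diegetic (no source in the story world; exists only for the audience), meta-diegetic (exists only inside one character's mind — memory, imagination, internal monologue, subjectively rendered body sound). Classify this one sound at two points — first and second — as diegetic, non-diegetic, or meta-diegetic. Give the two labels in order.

First: the loudspeaker is an in-world source; both Paloma and Chidinma hear the call → diegetic.
Second: with the phone off, the voice continues only as Paloma's private mental replay — Chidinma can't hear it → meta-diegetic.

diegetic, meta-diegetic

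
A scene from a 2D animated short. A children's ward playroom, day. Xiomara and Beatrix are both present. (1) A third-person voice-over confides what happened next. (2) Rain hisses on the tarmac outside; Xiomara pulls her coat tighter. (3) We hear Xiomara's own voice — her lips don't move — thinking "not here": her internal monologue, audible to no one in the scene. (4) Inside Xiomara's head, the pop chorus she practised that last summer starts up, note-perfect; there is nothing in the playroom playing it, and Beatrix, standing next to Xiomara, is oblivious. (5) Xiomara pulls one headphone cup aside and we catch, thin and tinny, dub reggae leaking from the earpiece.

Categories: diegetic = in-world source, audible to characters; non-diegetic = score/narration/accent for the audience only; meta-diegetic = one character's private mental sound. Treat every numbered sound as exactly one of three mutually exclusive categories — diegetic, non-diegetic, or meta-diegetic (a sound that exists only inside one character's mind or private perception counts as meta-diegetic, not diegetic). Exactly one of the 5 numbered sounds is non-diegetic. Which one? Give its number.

(1) commentary laid over the scene from outside the fiction → non-diegetic.
(2) rain is part of the location's real environment → diegetic.
Sound (3): it's Xiomara's unspoken thought, heard only by the audience via her subjectivity, so meta-diegetic.
(4) is meta-diegetic: remembered music, private to Xiomara — Beatrix is oblivious because it isn't in the room.
Sound (5): it's leaking from a physical pair of headphones in the scene, so diegetic.
Only (1) is non-diegetic.

1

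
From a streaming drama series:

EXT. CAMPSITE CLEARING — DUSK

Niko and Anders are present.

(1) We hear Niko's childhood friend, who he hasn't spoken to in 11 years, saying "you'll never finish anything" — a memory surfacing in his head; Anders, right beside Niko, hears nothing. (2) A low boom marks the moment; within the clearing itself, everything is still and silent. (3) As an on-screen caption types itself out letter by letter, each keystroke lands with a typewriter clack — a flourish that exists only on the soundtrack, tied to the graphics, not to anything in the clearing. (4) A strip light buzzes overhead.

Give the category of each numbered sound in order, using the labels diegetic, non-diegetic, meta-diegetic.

(1) is meta-diegetic: a remembered line, private to Niko — not present in the room, not audible to Anders.
(2) nothing in the scene produces it; it's an accent added for the audience → non-diegetic.
(3) it accompanies on-screen graphics, not anything inside the story world → non-diegetic.
(4) is diegetic: it's the actual ambient sound of the location.

meta-diegetic, non-diegetic, non-diegetic, diegetic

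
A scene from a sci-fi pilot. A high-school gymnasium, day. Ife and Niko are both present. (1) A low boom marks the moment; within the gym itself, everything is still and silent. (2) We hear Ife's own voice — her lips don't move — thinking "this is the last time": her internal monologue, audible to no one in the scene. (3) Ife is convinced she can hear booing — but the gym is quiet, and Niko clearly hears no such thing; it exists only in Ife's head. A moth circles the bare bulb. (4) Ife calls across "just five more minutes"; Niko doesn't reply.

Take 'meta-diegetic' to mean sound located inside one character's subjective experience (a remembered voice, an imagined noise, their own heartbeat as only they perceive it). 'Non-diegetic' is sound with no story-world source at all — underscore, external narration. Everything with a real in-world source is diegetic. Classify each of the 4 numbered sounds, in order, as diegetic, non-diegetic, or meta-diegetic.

non-diegetic, meta-diegetic, meta-diegetic, diegetic

Sound (1): it's a sound-design accent with no in-world source; no one in the scene can hear it, so non-diegetic.
(2) internal monologue — inside Ife's mind, not spoken into the scene → meta-diegetic.
(3) Ife alone 'hears' it — an imagined sound, not present in the space → meta-diegetic.
Sound (4): Ife is a character speaking aloud in the scene, so diegetic.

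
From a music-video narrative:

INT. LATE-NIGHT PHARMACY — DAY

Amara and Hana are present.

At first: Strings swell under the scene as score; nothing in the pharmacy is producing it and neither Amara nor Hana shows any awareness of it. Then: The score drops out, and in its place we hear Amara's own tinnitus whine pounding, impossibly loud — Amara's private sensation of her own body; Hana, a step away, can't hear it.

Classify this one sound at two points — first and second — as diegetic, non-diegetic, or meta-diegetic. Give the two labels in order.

non-diegetic, meta-diegetic

First: underscore with no in-world source, inaudible to the characters → non-diegetic.
Second: the body sound is Amara's subjective perception alone — Hana can't hear it → meta-diegetic.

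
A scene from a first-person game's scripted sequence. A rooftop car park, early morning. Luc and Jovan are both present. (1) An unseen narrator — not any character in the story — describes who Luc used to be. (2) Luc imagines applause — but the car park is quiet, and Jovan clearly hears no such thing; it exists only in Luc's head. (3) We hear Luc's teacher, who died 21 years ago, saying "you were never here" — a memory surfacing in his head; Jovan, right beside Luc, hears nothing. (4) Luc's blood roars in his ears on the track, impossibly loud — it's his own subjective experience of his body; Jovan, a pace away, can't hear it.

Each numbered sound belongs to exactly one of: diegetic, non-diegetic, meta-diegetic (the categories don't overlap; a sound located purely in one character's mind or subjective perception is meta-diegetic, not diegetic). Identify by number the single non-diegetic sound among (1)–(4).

1

(1) is non-diegetic: the narrator exists outside the story world, addressing only the audience.
(2) is meta-diegetic: subjective to Luc: the car park is silent and Jovan hears nothing.
(3) a remembered line, private to Luc — not present in the room, not audible to Jovan → meta-diegetic.
(4) point-of-audition from inside Luc's body; not a sound in the room → meta-diegetic.
Only (1) is non-diegetic.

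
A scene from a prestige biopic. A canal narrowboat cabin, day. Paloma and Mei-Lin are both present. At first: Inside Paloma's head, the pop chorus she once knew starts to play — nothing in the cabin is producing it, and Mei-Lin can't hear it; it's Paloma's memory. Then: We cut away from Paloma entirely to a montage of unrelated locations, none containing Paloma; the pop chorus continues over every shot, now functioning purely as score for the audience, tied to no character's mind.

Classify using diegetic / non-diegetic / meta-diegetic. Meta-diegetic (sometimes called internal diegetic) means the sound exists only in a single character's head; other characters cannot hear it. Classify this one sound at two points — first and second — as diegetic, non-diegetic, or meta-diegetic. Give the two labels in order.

First: the music lives inside Paloma's mind alone; Mei-Lin can't hear it → meta-diegetic.
Second: once it plays over shots Paloma isn't in, detached from any character's subjectivity, it's conventional underscore → non-diegetic.

meta-diegetic, non-diegetic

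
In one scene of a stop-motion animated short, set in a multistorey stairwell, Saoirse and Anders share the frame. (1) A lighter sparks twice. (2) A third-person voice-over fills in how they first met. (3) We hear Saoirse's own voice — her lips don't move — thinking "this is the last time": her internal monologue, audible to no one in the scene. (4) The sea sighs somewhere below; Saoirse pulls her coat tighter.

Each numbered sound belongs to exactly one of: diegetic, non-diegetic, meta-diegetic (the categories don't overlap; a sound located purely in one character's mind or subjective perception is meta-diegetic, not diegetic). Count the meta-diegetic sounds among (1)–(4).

1

(1) the sound comes from a lighter physically present in the location → diegetic.
Sound (2): commentary laid over the scene from outside the fiction, so non-diegetic.
Sound (3): internal monologue — inside Saoirse's mind, not spoken into the scene, so meta-diegetic.
(4) is diegetic: ambient/room sound belonging to the story's physical space.
So 1 of the 4 is meta-diegetic: (3).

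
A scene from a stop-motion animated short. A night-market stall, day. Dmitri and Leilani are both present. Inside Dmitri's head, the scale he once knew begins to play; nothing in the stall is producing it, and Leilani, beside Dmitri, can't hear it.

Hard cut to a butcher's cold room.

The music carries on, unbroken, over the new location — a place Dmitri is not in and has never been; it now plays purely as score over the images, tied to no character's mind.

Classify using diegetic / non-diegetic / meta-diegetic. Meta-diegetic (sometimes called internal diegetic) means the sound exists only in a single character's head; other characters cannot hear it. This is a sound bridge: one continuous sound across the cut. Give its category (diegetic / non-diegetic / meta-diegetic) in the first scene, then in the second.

Scene one: the music exists only inside Dmitri's mind; Leilani can't hear it → meta-diegetic.
Scene two: it's detached from Dmitri entirely and plays over unrelated images with no in-world source — conventional underscore → non-diegetic.

meta-diegetic, non-diegetic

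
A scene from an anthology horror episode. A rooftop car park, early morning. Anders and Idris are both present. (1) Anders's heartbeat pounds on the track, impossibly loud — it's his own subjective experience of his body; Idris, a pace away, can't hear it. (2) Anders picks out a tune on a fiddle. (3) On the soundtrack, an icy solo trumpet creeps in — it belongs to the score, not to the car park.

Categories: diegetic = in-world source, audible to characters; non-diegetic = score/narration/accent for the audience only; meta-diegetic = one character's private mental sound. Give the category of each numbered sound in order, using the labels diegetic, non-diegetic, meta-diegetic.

(1) point-of-audition from inside Anders's body; not a sound in the room → meta-diegetic.
(2) is diegetic: Anders is producing the music live, in the story world.
(3) is non-diegetic: nothing in the car park produces it and the characters don't hear it — pure soundtrack.

meta-diegetic, diegetic, non-diegetic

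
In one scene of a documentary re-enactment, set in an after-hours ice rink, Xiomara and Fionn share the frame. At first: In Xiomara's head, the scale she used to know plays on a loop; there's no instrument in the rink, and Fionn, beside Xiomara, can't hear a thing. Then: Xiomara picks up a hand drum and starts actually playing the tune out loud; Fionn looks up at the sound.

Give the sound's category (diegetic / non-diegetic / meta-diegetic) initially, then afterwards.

Initially: the tune exists only as Xiomara's private memory; Fionn can't hear it → meta-diegetic.
Afterwards: Xiomara is now producing it live on a hand drum, in the room, and Fionn hears it → diegetic.

meta-diegetic, diegetic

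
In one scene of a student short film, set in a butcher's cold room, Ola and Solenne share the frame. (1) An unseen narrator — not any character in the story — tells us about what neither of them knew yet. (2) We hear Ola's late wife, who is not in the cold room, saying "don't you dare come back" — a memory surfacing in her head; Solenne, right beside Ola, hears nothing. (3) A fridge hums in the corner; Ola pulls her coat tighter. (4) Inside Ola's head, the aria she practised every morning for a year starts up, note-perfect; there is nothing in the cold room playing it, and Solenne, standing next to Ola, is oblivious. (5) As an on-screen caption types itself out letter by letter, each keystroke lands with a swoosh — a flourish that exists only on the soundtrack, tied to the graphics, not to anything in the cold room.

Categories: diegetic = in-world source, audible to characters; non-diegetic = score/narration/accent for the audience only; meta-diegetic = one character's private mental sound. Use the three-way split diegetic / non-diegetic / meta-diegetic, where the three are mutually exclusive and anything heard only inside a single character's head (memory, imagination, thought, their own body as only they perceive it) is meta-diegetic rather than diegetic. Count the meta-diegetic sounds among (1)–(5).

(1) the narrator exists outside the story world, addressing only the audience → non-diegetic.
(2) is meta-diegetic: a remembered line, private to Ola — not present in the room, not audible to Solenne.
(3) is diegetic: it's the actual ambient sound of the location.
(4) the music is a memory playing inside Ola's mind alone; no real-world source, Solenne can't hear it → meta-diegetic.
Sound (5): it accompanies on-screen graphics, not anything inside the story world, so non-diegetic.
Meta-diegetic: (2), (4) — that's 2.

2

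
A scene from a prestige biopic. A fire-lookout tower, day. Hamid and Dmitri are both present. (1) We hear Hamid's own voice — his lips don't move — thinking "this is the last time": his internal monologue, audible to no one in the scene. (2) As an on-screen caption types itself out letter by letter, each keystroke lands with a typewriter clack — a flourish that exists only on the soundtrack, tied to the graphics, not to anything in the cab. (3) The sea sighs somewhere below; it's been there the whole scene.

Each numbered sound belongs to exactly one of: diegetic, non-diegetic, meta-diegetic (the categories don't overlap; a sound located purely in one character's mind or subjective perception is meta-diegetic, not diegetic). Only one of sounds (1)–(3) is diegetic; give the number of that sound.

3

Sound (1): Hamid's thought-voice: a private mental sound no other character can hear, so meta-diegetic.
(2) is non-diegetic: sound married to a title/caption — outside the diegesis by definition.
Sound (3): it's the actual ambient sound of the location, so diegetic.
Only (3) is diegetic.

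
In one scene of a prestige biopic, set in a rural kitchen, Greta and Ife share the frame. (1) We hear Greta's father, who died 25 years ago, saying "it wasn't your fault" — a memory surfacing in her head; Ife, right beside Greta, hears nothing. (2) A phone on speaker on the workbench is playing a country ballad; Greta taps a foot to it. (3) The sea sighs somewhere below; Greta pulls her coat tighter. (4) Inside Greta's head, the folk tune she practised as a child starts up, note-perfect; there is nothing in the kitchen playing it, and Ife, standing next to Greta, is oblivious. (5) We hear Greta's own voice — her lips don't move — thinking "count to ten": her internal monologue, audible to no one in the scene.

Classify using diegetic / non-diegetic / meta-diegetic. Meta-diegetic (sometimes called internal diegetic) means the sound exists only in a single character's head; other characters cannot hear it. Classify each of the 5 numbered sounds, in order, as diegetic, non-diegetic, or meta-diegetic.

(1) it's Greta's recollection rendered as sound; the other character can't hear it → meta-diegetic.
(2) is diegetic: source music from a phone on speaker, which exists in the story world.
(3) is diegetic: the sea is part of the location's real environment.
(4) the music is a memory playing inside Greta's mind alone; no real-world source, Ife can't hear it → meta-diegetic.
(5) is meta-diegetic: it's Greta's unspoken thought, heard only by the audience via her subjectivity.

meta-diegetic, diegetic, diegetic, meta-diegetic, meta-diegetic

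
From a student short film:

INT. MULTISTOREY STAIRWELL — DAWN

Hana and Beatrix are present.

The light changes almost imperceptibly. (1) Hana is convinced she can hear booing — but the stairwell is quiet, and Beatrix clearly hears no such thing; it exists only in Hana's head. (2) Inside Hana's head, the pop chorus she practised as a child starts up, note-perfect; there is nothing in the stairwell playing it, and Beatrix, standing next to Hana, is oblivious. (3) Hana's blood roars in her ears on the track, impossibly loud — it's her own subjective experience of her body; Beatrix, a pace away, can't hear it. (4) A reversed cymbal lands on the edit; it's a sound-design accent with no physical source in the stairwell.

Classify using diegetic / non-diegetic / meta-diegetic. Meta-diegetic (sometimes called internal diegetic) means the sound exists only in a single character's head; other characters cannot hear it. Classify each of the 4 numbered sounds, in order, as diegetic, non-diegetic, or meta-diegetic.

meta-diegetic, meta-diegetic, meta-diegetic, non-diegetic

(1) is meta-diegetic: subjective to Hana: the stairwell is silent and Beatrix hears nothing.
(2) remembered music, private to Hana — Beatrix is oblivious because it isn't in the room → meta-diegetic.
(3) it's Hana's internal bodily sensation rendered as sound; only Hana 'hears' it → meta-diegetic.
(4) an editorial stinger — it belongs to the cut, not the story world → non-diegetic.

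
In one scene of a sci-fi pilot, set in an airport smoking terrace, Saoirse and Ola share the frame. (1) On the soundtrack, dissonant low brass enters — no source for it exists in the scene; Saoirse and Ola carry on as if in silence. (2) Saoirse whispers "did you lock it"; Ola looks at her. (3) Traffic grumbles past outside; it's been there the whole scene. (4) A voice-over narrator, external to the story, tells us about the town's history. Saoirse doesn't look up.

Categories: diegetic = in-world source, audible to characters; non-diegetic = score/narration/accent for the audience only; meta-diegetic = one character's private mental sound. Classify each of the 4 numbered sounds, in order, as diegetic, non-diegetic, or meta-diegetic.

(1) is non-diegetic: nothing in the terrace produces it and the characters don't hear it — pure soundtrack.
(2) spoken by a character present in the story world → diegetic.
Sound (3): it's the actual ambient sound of the location, so diegetic.
(4) commentary laid over the scene from outside the fiction → non-diegetic.

non-diegetic, diegetic, diegetic, non-diegetic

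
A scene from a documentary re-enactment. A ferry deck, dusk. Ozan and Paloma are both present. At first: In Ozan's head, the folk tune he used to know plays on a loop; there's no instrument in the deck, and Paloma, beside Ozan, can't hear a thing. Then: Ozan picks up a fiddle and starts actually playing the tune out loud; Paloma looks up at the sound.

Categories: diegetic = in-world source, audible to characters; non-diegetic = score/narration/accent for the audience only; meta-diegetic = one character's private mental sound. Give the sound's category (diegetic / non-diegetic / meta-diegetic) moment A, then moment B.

meta-diegetic, diegetic

Moment A: the tune exists only as Ozan's private memory; Paloma can't hear it → meta-diegetic.
Moment B: Ozan is now producing it live on a fiddle, in the room, and Paloma hears it → diegetic.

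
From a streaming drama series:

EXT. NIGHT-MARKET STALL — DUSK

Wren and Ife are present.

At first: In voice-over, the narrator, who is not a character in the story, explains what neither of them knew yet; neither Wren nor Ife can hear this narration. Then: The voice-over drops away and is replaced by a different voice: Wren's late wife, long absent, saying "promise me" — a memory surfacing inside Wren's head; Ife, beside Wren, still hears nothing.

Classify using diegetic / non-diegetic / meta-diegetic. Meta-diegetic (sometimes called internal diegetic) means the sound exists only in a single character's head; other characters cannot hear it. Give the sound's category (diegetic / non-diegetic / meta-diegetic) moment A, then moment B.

Moment A: the external narrator addresses only the audience — outside the story world → non-diegetic.
Moment B: the replacement voice is a memory inside Wren's mind specifically → meta-diegetic.

non-diegetic, meta-diegetic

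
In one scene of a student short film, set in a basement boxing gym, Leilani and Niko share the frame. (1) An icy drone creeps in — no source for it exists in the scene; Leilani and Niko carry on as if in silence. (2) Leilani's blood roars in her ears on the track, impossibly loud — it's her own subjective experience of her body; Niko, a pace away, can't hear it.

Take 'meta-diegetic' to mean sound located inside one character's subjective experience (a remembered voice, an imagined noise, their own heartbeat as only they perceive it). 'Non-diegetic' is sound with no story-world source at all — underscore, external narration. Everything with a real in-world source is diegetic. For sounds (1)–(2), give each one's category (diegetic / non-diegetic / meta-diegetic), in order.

non-diegetic, meta-diegetic

(1) score with no on-screen or off-screen source; it exists for the audience alone → non-diegetic.
Sound (2): it's Leilani's internal bodily sensation rendered as sound; only Leilani 'hears' it, so meta-diegetic.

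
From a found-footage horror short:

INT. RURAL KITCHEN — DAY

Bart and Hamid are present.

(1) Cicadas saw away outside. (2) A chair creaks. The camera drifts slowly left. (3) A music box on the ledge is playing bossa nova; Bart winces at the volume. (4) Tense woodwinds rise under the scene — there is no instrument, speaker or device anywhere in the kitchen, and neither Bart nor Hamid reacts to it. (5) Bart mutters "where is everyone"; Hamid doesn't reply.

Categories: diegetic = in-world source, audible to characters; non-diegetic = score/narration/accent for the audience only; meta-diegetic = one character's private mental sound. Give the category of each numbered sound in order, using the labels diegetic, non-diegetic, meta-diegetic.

(1) cicadas is part of the location's real environment → diegetic.
(2) is diegetic: an in-world source (a chair); characters could hear it.
(3) source music from a music box, which exists in the story world → diegetic.
Sound (4): nothing in the kitchen produces it and the characters don't hear it — pure soundtrack, so non-diegetic.
(5) is diegetic: spoken by a character present in the story world.

diegetic, diegetic, diegetic, non-diegetic, diegetic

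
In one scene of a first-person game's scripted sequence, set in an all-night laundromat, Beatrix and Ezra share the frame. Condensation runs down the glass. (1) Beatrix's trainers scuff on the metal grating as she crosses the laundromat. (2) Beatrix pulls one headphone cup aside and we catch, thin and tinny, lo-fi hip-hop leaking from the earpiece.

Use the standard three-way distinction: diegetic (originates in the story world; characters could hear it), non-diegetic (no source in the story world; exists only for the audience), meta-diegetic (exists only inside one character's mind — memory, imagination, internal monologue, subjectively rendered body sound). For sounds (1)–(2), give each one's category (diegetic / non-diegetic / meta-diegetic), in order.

(1) it's the physical sound of Beatrix moving in the space → diegetic.
Sound (2): it's leaking from a physical pair of headphones in the scene, so diegetic.

diegetic, diegetic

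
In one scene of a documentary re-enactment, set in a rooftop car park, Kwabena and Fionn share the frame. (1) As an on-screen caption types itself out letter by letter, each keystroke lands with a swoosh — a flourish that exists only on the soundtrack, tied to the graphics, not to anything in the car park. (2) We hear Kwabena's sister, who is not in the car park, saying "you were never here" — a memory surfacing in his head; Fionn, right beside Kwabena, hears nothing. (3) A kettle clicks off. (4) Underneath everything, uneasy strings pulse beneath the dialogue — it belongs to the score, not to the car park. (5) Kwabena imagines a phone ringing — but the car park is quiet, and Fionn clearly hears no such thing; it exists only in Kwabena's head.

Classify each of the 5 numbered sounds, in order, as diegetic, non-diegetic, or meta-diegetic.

non-diegetic, meta-diegetic, diegetic, non-diegetic, meta-diegetic

(1) is non-diegetic: the caption isn't part of the story world, so neither is the sound tied to it.
(2) a remembered line, private to Kwabena — not present in the room, not audible to Fionn → meta-diegetic.
Sound (3): a kettle is a real object/event in the scene's world, so diegetic.
(4) is non-diegetic: nothing in the car park produces it and the characters don't hear it — pure soundtrack.
(5) is meta-diegetic: Kwabena alone 'hears' it — an imagined sound, not present in the space.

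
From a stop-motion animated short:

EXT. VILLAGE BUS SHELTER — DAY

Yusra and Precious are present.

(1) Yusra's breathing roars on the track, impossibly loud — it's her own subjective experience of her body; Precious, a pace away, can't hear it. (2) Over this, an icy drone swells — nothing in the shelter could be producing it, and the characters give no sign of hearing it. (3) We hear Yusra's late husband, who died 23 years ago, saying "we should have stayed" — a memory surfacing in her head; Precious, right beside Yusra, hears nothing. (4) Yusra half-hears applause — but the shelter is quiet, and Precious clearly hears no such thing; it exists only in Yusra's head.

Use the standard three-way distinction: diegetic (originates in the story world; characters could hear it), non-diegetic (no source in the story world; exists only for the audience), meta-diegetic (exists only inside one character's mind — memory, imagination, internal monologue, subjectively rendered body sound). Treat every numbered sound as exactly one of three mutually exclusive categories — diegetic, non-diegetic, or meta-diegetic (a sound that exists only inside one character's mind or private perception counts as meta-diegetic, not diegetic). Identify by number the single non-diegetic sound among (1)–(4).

Sound (1): point-of-audition from inside Yusra's body; not a sound in the room, so meta-diegetic.
(2) score with no on-screen or off-screen source; it exists for the audience alone → non-diegetic.
(3) is meta-diegetic: a remembered line, private to Yusra — not present in the room, not audible to Precious.
(4) subjective to Yusra: the shelter is silent and Precious hears nothing → meta-diegetic.
Only (2) is non-diegetic.

2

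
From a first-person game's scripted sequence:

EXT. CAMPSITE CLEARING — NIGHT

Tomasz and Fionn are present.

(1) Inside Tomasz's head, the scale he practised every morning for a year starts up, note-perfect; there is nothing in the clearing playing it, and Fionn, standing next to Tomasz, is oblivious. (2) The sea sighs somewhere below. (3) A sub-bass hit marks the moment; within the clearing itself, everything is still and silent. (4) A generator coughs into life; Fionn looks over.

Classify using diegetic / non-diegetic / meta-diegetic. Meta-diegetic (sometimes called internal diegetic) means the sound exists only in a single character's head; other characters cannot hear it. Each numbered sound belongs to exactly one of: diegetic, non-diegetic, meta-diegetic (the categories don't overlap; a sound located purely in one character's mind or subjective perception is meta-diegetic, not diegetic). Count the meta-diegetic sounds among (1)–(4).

1

Sound (1): the music is a memory playing inside Tomasz's mind alone; no real-world source, Fionn can't hear it, so meta-diegetic.
(2) ambient/room sound belonging to the story's physical space → diegetic.
(3) is non-diegetic: nothing in the scene produces it; it's an accent added for the audience.
(4) the sound comes from a generator physically present in the location → diegetic.
Meta-diegetic: (1) — that's 1.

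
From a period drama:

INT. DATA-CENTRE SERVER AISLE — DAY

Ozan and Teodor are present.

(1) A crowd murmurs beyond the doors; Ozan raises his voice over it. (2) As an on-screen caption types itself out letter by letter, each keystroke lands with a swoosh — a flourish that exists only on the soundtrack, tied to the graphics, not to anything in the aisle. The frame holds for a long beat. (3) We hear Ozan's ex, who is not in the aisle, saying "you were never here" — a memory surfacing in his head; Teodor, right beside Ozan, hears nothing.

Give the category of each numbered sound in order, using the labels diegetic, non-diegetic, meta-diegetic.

diegetic, non-diegetic, meta-diegetic

(1) ambient/room sound belonging to the story's physical space → diegetic.
(2) is non-diegetic: sound married to a title/caption — outside the diegesis by definition.
(3) a remembered line, private to Ozan — not present in the room, not audible to Teodor → meta-diegetic.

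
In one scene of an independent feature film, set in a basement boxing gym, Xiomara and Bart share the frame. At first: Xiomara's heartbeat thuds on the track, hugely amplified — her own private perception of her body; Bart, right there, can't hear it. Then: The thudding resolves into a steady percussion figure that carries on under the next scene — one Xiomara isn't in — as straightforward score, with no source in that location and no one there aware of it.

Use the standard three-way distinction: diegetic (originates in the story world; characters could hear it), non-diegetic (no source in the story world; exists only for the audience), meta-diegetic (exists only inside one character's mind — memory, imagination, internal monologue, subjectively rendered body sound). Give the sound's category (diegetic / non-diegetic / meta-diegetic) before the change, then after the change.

meta-diegetic, non-diegetic

Before the change: it's Xiomara's subjective body sound, inaudible to Bart → meta-diegetic.
After the change: detached from Xiomara and playing as sourceless score over a scene she isn't in — for the audience only → non-diegetic.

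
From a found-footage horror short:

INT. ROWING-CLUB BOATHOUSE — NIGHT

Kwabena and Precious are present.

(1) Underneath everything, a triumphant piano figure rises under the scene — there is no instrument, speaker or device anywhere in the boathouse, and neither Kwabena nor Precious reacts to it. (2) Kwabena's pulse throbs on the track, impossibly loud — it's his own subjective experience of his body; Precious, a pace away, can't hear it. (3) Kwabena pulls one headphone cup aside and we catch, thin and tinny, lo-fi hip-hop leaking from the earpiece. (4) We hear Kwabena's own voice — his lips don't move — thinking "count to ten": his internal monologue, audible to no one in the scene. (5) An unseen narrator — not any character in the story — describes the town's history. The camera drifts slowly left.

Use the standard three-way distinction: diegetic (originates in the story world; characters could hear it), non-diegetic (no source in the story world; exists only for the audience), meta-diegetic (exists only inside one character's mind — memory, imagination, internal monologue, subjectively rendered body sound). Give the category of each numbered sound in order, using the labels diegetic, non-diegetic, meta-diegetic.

(1) nothing in the boathouse produces it and the characters don't hear it — pure soundtrack → non-diegetic.
(2) a subjective body sound — Kwabena's private perception, inaudible to Precious → meta-diegetic.
(3) it's leaking from a physical pair of headphones in the scene → diegetic.
(4) is meta-diegetic: internal monologue — inside Kwabena's mind, not spoken into the scene.
(5) commentary laid over the scene from outside the fiction → non-diegetic.

non-diegetic, meta-diegetic, diegetic, meta-diegetic, non-diegetic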